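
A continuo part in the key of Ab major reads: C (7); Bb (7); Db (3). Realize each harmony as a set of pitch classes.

C (7/5/3): C, Eb, G, Bb.
Bb (7/5/3): Bb, Db, F, Ab.
Db (5/3): Db, F, Ab.

C, Eb, G, Bb | Bb, Db, F, Ab | Db, F, Ab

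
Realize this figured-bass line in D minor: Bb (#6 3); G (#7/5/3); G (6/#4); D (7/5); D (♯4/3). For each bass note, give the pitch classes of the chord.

Bb (#6/3): Bb, D, G#.
G (#7/5/3): G, Bb, D, F#.
G (6/#4): G, C#, E.
D (7/5/3): D, F, A, C.
D (6/#4/3): D, F, G#, Bb.

Bb, D, G# | G, Bb, D, F# | G, C#, E | D, F, A, C | D, F, G#, Bb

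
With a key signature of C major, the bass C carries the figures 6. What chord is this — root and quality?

The figures 6 indicate a triad in first inversion.
In first inversion the root lies a sixth above the bass: a sixth above C in C major is A.
The chord tones are C, E, A, giving A minor.

A minor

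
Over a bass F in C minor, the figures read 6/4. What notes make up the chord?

F, Bb, D

A fourth above F in this key is Bb.
A sixth above F in this key is D.
Together with the bass F, this spells Bb major in second inversion.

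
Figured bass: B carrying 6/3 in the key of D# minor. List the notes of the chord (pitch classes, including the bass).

A third above B in this key is D#.
A sixth above B in this key is G#.
Together with the bass B, this spells G# minor in first inversion.

B, D#, G#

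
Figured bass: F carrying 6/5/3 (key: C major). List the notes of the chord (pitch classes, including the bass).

F, A, C, D

A third above F in this key is A.
A fifth above F in this key is C.
A sixth above F in this key is D.
Together with the bass F, this spells D minor seventh in first inversion.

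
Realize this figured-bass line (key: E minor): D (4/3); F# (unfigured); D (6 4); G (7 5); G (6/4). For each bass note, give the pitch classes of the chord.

D (6/4/3): D, F#, G, B.
F# (5/3): F#, A, C.
D (6/4): D, G, B.
G (7/5/3): G, B, D, F#.
G (6/4): G, C, E.

D, F#, G, B | F#, A, C | D, G, B | G, B, D, F# | G, C, E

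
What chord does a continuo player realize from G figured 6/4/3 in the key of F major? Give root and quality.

The figures 6/4/3 indicate a seventh chord in second inversion.
In second inversion the root lies a fourth above the bass: a fourth above G in F major is C.
The chord tones are G, Bb, C, E, giving C dominant seventh.

C dominant seventh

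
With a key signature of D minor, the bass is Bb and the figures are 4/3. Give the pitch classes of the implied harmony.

The written figures 4/3 are shorthand for 6/4/3: the 6 is implied.
A third above Bb in this key is D.
A fourth above Bb in this key is E.
A sixth above Bb in this key is G.
Together with the bass Bb, this spells E half-diminished seventh in second inversion.

Bb, D, E, G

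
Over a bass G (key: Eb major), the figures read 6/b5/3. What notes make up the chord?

G, Bb, Db, Eb

A third above G in this key is Bb.
A fifth above G in this key is D, lowered to Db by the flat.
A sixth above G in this key is Eb.
Together with the bass G, this spells Eb dominant seventh in first inversion.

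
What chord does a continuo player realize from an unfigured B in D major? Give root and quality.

B minor

An unfigured bass indicates a triad in root position.
In root position the bass is the root, so the root is B.
The chord tones are B, D, F#, giving B minor.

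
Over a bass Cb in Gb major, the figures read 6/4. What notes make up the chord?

A fourth above Cb in this key is F.
A sixth above Cb in this key is Ab.
Together with the bass Cb, this spells F diminished in second inversion.

Cb, F, Ab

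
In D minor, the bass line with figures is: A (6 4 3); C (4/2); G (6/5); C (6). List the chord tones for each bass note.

A, C, D, F | C, D, F, A | G, Bb, D, E | C, E, A

A (6/4/3): A, C, D, F.
C (6/4/2): C, D, F, A.
G (6/5/3): G, Bb, D, E.
C (6/3): C, E, A.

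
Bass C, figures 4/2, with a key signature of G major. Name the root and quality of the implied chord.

D dominant seventh

The figures 4/2 indicate a seventh chord in third inversion.
In third inversion the root lies a second above the bass: a second above C in G major is D.
The chord tones are C, D, F#, A, giving D dominant seventh.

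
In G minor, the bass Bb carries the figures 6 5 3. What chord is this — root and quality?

G minor seventh

The figures 6 5 3 indicate a seventh chord in first inversion.
In first inversion the root lies a sixth above the bass: a sixth above Bb in G minor is G.
The chord tones are Bb, D, F, G, giving G minor seventh.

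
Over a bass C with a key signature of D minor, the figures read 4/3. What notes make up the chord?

The written figures 4/3 are shorthand for 6/4/3: the 6 is implied.
A third above C in this key is E.
A fourth above C in this key is F.
A sixth above C in this key is A.
Together with the bass C, this spells F major seventh in second inversion.

C, E, F, A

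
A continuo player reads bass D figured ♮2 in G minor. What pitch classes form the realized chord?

The written figures ♮2 are shorthand for 6/4/2: the 6/4 are implied.
A second above D in this key is Eb, made natural (E) by the ♮ figure.
A fourth above D in this key is G.
A sixth above D in this key is Bb.
Together with the bass D, this spells E half-diminished seventh in third inversion.

D, E, G, Bb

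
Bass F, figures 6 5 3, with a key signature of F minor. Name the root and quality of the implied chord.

Db major seventh

The figures 6 5 3 indicate a seventh chord in first inversion.
In first inversion the root lies a sixth above the bass: a sixth above F in F minor is Db.
The chord tones are F, Ab, C, Db, giving Db major seventh.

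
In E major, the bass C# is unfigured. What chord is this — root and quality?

An unfigured bass indicates a triad in root position.
In root position the bass is the root, so the root is C#.
The chord tones are C#, E, G#, giving C# minor.

C# minor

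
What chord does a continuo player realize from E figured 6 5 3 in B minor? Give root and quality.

C# half-diminished seventh

The figures 6 5 3 indicate a seventh chord in first inversion.
In first inversion the root lies a sixth above the bass: a sixth above E in B minor is C#.
The chord tones are E, G, B, C#, giving C# half-diminished seventh.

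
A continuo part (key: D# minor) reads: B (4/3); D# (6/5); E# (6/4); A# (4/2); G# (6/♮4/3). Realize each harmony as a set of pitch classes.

B (6/4/3): B, D#, E#, G#.
D# (6/5/3): D#, F#, A#, B.
E# (6/4): E#, A#, C#.
A# (6/4/2): A#, B, D#, F#.
G# (6/♮4/3): G#, B, C, E#.

B, D#, E#, G# | D#, F#, A#, B | E#, A#, C# | A#, B, D#, F# | G#, B, C, E#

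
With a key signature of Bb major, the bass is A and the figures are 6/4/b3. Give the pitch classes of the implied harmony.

A third above A in this key is C, lowered to Cb by the flat.
A fourth above A in this key is D.
A sixth above A in this key is F.

A, Cb, D, F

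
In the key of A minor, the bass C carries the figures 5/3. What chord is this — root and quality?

The figures 5/3 indicate a triad in root position.
In root position the bass is the root, so the root is C.
The chord tones are C, E, G, giving C major.

C major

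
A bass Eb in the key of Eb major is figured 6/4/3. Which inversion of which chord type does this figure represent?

Intervals of 6/4/3 above the bass form a seventh chord; the bass is the fifth, so this is second inversion.

seventh chord, second inversion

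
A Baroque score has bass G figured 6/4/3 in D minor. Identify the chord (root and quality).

C dominant seventh

The figures 6/4/3 indicate a seventh chord in second inversion.
In second inversion the root lies a fourth above the bass: a fourth above G in D minor is C.
The chord tones are G, Bb, C, E, giving C dominant seventh.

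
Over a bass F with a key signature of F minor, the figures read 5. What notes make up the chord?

F, Ab, C

The written figures 5 are shorthand for 5/3: the 3 is implied.
A third above F in this key is Ab.
A fifth above F in this key is C.
Together with the bass F, this spells F minor in root position.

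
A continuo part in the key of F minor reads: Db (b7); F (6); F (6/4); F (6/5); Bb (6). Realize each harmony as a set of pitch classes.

Db (b7/5/3): Db, F, Ab, Cb.
F (6/3): F, Ab, Db.
F (6/4): F, Bb, Db.
F (6/5/3): F, Ab, C, Db.
Bb (6/3): Bb, Db, G.

Db, F, Ab, Cb | F, Ab, Db | F, Bb, Db | F, Ab, C, Db | Bb, Db, G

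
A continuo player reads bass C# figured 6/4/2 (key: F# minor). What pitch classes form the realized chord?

C#, D, F#, A

A second above C# in this key is D.
A fourth above C# in this key is F#.
A sixth above C# in this key is A.
Together with the bass C#, this spells D major seventh in third inversion.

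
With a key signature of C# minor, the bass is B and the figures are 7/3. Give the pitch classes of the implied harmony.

The written figures 7/3 are shorthand for 7/5/3: the 5 is implied.
A third above B in this key is D#.
A fifth above B in this key is F#.
A seventh above B in this key is A.
Together with the bass B, this spells B dominant seventh in root position.

B, D#, F#, A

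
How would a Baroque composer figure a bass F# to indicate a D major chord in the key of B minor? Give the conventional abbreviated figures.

F# is the third of D major, so the chord is in first inversion.
A triad in first inversion is figured 6/3, conventionally abbreviated 6.

6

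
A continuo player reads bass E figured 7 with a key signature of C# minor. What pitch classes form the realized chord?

The written figures 7 are shorthand for 7/5/3: the 5/3 are implied.
A third above E in this key is G#.
A fifth above E in this key is B.
A seventh above E in this key is D#.
Together with the bass E, this spells E major seventh in root position.

E, G#, B, D#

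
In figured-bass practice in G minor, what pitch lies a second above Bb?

Counting 1 letter step above Bb lands on C; in G minor, that letter is C.

C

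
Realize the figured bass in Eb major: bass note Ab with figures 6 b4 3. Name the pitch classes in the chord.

A third above Ab in this key is C.
A fourth above Ab in this key is D, lowered to Db by the flat.
A sixth above Ab in this key is F.
Together with the bass Ab, this spells Db major seventh in second inversion.

Ab, C, Db, F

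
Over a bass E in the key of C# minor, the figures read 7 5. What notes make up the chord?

The written figures 7 5 are shorthand for 7/5/3: the 3 is implied.
A third above E in this key is G#.
A fifth above E in this key is B.
A seventh above E in this key is D#.
Together with the bass E, this spells E major seventh in root position.

E, G#, B, D#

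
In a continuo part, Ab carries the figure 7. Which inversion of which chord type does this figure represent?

seventh chord, root position

7 is shorthand for 7/5/3.
Intervals of 7/5/3 above the bass form a seventh chord; the bass is the root, so this is root position.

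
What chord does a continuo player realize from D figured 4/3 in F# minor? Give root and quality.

G# half-diminished seventh

The figures 4/3 indicate a seventh chord in second inversion.
In second inversion the root lies a fourth above the bass: a fourth above D in F# minor is G#.
The chord tones are D, F#, G#, B, giving G# half-diminished seventh.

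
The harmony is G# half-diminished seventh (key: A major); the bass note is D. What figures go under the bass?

D is the fifth of G# half-diminished seventh, so the chord is in second inversion.
A seventh chord in second inversion is figured 6/4/3, conventionally abbreviated 4/3.

4/3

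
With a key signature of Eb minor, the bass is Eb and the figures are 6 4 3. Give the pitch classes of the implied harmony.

Eb, Gb, Ab, Cb

A third above Eb in this key is Gb.
A fourth above Eb in this key is Ab.
A sixth above Eb in this key is Cb.
Together with the bass Eb, this spells Ab minor seventh in second inversion.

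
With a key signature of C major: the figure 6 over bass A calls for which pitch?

F

Counting 5 letter steps above A lands on F; in C major, that letter is F.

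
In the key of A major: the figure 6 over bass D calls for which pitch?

B

Counting 5 letter steps above D lands on B; in A major, that letter is B.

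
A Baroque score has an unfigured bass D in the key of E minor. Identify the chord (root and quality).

An unfigured bass indicates a triad in root position.
In root position the bass is the root, so the root is D.
The chord tones are D, F#, A, giving D major.

D major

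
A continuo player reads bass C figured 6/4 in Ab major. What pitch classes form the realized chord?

C, F, Ab

A fourth above C in this key is F.
A sixth above C in this key is Ab.
Together with the bass C, this spells F minor in second inversion.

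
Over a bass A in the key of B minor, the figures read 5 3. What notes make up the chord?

A third above A in this key is C#.
A fifth above A in this key is E.
Together with the bass A, this spells A major in root position.

A, C#, E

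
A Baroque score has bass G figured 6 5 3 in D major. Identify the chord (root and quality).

The figures 6 5 3 indicate a seventh chord in first inversion.
In first inversion the root lies a sixth above the bass: a sixth above G in D major is E.
The chord tones are G, B, D, E, giving E minor seventh.

E minor seventh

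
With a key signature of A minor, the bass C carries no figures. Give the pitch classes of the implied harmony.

C, E, G

An unfigured bass implies 5/3.
A third above C in this key is E.
A fifth above C in this key is G.
Together with the bass C, this spells C major in root position.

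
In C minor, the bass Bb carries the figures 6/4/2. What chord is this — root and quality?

C minor seventh

The figures 6/4/2 indicate a seventh chord in third inversion.
In third inversion the root lies a second above the bass: a second above Bb in C minor is C.
The chord tones are Bb, C, Eb, G, giving C minor seventh.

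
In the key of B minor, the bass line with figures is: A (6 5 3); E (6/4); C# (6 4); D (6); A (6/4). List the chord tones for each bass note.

A (6/5/3): A, C#, E, F#.
E (6/4): E, A, C#.
C# (6/4): C#, F#, A.
D (6/3): D, F#, B.
A (6/4): A, D, F#.

A, C#, E, F# | E, A, C# | C#, F#, A | D, F#, B | A, D, F#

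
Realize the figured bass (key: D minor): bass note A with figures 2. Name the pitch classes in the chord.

The written figures 2 are shorthand for 6/4/2: the 6/4 are implied.
A second above A in this key is Bb.
A fourth above A in this key is D.
A sixth above A in this key is F.
Together with the bass A, this spells Bb major seventh in third inversion.

A, Bb, D, F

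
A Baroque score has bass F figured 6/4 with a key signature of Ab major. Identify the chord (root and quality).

The figures 6/4 indicate a triad in second inversion.
In second inversion the root lies a fourth above the bass: a fourth above F in Ab major is Bb.
The chord tones are F, Bb, Db, giving Bb minor.

Bb minor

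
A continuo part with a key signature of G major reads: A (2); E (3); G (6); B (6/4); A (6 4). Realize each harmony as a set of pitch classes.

A, B, D, F# | E, G, B | G, B, E | B, E, G | A, D, F#

A (6/4/2): A, B, D, F#.
E (5/3): E, G, B.
G (6/3): G, B, E.
B (6/4): B, E, G.
A (6/4): A, D, F#.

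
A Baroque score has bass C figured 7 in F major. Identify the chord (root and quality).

The figures 7 indicate a seventh chord in root position.
In root position the bass is the root, so the root is C.
The chord tones are C, E, G, Bb, giving C dominant seventh.

C dominant seventh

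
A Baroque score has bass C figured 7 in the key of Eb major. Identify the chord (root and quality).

The figures 7 indicate a seventh chord in root position.
In root position the bass is the root, so the root is C.
The chord tones are C, Eb, G, Bb, giving C minor seventh.

C minor seventh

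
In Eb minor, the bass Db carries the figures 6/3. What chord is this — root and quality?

The figures 6/3 indicate a triad in first inversion.
In first inversion the root lies a sixth above the bass: a sixth above Db in Eb minor is Bb.
The chord tones are Db, F, Bb, giving Bb minor.

Bb minor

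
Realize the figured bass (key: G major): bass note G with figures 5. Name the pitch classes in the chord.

The written figures 5 are shorthand for 5/3: the 3 is implied.
A third above G in this key is B.
A fifth above G in this key is D.
Together with the bass G, this spells G major in root position.

G, B, D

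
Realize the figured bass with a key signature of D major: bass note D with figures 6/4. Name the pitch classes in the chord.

A fourth above D in this key is G.
A sixth above D in this key is B.
Together with the bass D, this spells G major in second inversion.

D, G, B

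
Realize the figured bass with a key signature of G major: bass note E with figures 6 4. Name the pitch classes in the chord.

E, A, C

A fourth above E in this key is A.
A sixth above E in this key is C.
Together with the bass E, this spells A minor in second inversion.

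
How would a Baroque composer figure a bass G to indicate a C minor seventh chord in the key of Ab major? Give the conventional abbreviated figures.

4/3

G is the fifth of C minor seventh, so the chord is in second inversion.
A seventh chord in second inversion is figured 6/4/3, conventionally abbreviated 4/3.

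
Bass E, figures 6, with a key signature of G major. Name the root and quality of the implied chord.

The figures 6 indicate a triad in first inversion.
In first inversion the root lies a sixth above the bass: a sixth above E in G major is C.
The chord tones are E, G, C, giving C major.

C major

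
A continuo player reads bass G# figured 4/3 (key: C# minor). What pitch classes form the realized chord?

G#, B, C#, E

The written figures 4/3 are shorthand for 6/4/3: the 6 is implied.
A third above G# in this key is B.
A fourth above G# in this key is C#.
A sixth above G# in this key is E.
Together with the bass G#, this spells C# minor seventh in second inversion.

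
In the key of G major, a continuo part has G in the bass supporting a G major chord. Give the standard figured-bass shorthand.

no figures

G is the root of G major, so the chord is in root position.
A triad in root position is figured 5/3, conventionally abbreviated (no figures — root-position triad).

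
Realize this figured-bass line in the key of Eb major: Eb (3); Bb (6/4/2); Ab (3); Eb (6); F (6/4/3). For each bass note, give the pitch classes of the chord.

Eb, G, Bb | Bb, C, Eb, G | Ab, C, Eb | Eb, G, C | F, Ab, Bb, D

Eb (5/3): Eb, G, Bb.
Bb (6/4/2): Bb, C, Eb, G.
Ab (5/3): Ab, C, Eb.
Eb (6/3): Eb, G, C.
F (6/4/3): F, Ab, Bb, D.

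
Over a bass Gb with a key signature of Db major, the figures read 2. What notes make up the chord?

The written figures 2 are shorthand for 6/4/2: the 6/4 are implied.
A second above Gb in this key is Ab.
A fourth above Gb in this key is C.
A sixth above Gb in this key is Eb.
Together with the bass Gb, this spells Ab dominant seventh in third inversion.

Gb, Ab, C, Eb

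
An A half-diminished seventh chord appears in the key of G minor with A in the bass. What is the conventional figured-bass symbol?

A is the root of A half-diminished seventh, so the chord is in root position.
A seventh chord in root position is figured 7/5/3, conventionally abbreviated 7.

7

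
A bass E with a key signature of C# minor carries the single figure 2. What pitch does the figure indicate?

F#

Counting 1 letter step above E lands on F; in C# minor, that letter is F#.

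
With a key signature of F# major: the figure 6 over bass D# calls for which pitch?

Counting 5 letter steps above D# lands on B; in F# major, that letter is B.

B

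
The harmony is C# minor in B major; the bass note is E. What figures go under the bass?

6

E is the third of C# minor, so the chord is in first inversion.
A triad in first inversion is figured 6/3, conventionally abbreviated 6.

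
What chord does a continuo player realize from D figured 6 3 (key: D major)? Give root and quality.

The figures 6 3 indicate a triad in first inversion.
In first inversion the root lies a sixth above the bass: a sixth above D in D major is B.
The chord tones are D, F#, B, giving B minor.

B minor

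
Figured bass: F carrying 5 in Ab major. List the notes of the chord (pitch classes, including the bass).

The written figures 5 are shorthand for 5/3: the 3 is implied.
A third above F in this key is Ab.
A fifth above F in this key is C.
Together with the bass F, this spells F minor in root position.

F, Ab, C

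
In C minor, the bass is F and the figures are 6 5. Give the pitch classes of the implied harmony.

The written figures 6 5 are shorthand for 6/5/3: the 3 is implied.
A third above F in this key is Ab.
A fifth above F in this key is C.
A sixth above F in this key is D.
Together with the bass F, this spells D half-diminished seventh in first inversion.

F, Ab, C, D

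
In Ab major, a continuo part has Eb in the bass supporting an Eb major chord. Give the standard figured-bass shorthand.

no figures

Eb is the root of Eb major, so the chord is in root position.
A triad in root position is figured 5/3, conventionally abbreviated (no figures — root-position triad).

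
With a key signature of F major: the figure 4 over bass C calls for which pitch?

Counting 3 letter steps above C lands on F; in F major, that letter is F.

F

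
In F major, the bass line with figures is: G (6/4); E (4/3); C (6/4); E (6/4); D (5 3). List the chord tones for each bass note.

G, C, E | E, G, A, C | C, F, A | E, A, C | D, F, A

G (6/4): G, C, E.
E (6/4/3): E, G, A, C.
C (6/4): C, F, A.
E (6/4): E, A, C.
D (5/3): D, F, A.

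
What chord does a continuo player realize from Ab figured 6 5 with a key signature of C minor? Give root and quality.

The figures 6 5 indicate a seventh chord in first inversion.
In first inversion the root lies a sixth above the bass: a sixth above Ab in C minor is F.
The chord tones are Ab, C, Eb, F, giving F minor seventh.

F minor seventh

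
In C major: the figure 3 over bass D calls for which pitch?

F

Counting 2 letter steps above D lands on F; in C major, that letter is F.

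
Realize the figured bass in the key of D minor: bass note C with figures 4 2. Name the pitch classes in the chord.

The written figures 4 2 are shorthand for 6/4/2: the 6 is implied.
A second above C in this key is D.
A fourth above C in this key is F.
A sixth above C in this key is A.
Together with the bass C, this spells D minor seventh in third inversion.

C, D, F, A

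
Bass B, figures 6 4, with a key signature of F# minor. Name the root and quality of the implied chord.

E major

The figures 6 4 indicate a triad in second inversion.
In second inversion the root lies a fourth above the bass: a fourth above B in F# minor is E.
The chord tones are B, E, G#, giving E major.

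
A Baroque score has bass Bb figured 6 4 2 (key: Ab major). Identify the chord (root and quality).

C minor seventh

The figures 6 4 2 indicate a seventh chord in third inversion.
In third inversion the root lies a second above the bass: a second above Bb in Ab major is C.
The chord tones are Bb, C, Eb, G, giving C minor seventh.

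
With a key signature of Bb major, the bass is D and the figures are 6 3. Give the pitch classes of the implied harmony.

A third above D in this key is F.
A sixth above D in this key is Bb.
Together with the bass D, this spells Bb major in first inversion.

D, F, Bb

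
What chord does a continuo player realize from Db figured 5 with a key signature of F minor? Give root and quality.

Db major

The figures 5 indicate a triad in root position.
In root position the bass is the root, so the root is Db.
The chord tones are Db, F, Ab, giving Db major.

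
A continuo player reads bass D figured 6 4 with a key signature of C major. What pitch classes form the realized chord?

A fourth above D in this key is G.
A sixth above D in this key is B.
Together with the bass D, this spells G major in second inversion.

D, G, B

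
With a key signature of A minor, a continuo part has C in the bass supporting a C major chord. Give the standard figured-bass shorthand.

no figures

C is the root of C major, so the chord is in root position.
A triad in root position is figured 5/3, conventionally abbreviated (no figures — root-position triad).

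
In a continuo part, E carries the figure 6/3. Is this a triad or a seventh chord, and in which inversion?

triad, first inversion

Intervals of 6/3 above the bass form a triad; the bass is the third, so this is first inversion.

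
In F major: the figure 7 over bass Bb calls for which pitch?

A

Counting 6 letter steps above Bb lands on A; in F major, that letter is A.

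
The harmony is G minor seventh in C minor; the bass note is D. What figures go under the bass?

4/3

D is the fifth of G minor seventh, so the chord is in second inversion.
A seventh chord in second inversion is figured 6/4/3, conventionally abbreviated 4/3.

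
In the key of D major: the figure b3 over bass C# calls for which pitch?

Eb

Counting 2 letter steps above C# lands on E; in D major, that letter is E.
The b3 figure lowers it a semitone, giving Eb.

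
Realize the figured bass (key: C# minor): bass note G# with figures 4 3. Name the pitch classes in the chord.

The written figures 4 3 are shorthand for 6/4/3: the 6 is implied.
A third above G# in this key is B.
A fourth above G# in this key is C#.
A sixth above G# in this key is E.
Together with the bass G#, this spells C# minor seventh in second inversion.

G#, B, C#, E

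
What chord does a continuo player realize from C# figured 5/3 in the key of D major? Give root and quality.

C# diminished

The figures 5/3 indicate a triad in root position.
In root position the bass is the root, so the root is C#.
The chord tones are C#, E, G, giving C# diminished.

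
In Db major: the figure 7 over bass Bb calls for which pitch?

Counting 6 letter steps above Bb lands on A; in Db major, that letter is Ab.

Ab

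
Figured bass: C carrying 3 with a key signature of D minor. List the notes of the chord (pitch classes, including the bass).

C, E, G

The written figures 3 are shorthand for 5/3: the 5 is implied.
A third above C in this key is E.
A fifth above C in this key is G.
Together with the bass C, this spells C major in root position.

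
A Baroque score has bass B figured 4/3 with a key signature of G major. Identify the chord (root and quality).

The figures 4/3 indicate a seventh chord in second inversion.
In second inversion the root lies a fourth above the bass: a fourth above B in G major is E.
The chord tones are B, D, E, G, giving E minor seventh.

E minor seventh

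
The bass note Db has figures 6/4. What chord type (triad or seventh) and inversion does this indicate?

Intervals of 6/4 above the bass form a triad; the bass is the fifth, so this is second inversion.

triad, second inversion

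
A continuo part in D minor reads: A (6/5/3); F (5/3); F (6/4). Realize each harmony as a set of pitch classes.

A, C, E, F | F, A, C | F, Bb, D

A (6/5/3): A, C, E, F.
F (5/3): F, A, C.
F (6/4): F, Bb, D.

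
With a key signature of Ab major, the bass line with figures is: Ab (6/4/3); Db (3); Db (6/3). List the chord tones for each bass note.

Ab (6/4/3): Ab, C, Db, F.
Db (5/3): Db, F, Ab.
Db (6/3): Db, F, Bb.

Ab, C, Db, F | Db, F, Ab | Db, F, Bb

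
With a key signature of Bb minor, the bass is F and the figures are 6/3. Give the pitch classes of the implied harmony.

F, Ab, Db

A third above F in this key is Ab.
A sixth above F in this key is Db.
Together with the bass F, this spells Db major in first inversion.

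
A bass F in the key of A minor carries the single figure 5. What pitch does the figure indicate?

C

Counting 4 letter steps above F lands on C; in A minor, that letter is C.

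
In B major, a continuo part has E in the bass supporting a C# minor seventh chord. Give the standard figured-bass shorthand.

6/5

E is the third of C# minor seventh, so the chord is in first inversion.
A seventh chord in first inversion is figured 6/5/3, conventionally abbreviated 6/5.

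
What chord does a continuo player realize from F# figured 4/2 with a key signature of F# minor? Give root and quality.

G# half-diminished seventh

The figures 4/2 indicate a seventh chord in third inversion.
In third inversion the root lies a second above the bass: a second above F# in F# minor is G#.
The chord tones are F#, G#, B, D, giving G# half-diminished seventh.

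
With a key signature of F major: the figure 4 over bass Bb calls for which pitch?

E

Counting 3 letter steps above Bb lands on E; in F major, that letter is E.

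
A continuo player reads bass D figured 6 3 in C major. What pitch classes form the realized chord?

A third above D in this key is F.
A sixth above D in this key is B.
Together with the bass D, this spells B diminished in first inversion.

D, F, B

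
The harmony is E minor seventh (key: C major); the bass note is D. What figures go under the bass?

4/2

D is the seventh of E minor seventh, so the chord is in third inversion.
A seventh chord in third inversion is figured 6/4/2, conventionally abbreviated 4/2.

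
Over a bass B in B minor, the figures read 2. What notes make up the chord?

The written figures 2 are shorthand for 6/4/2: the 6/4 are implied.
A second above B in this key is C#.
A fourth above B in this key is E.
A sixth above B in this key is G.
Together with the bass B, this spells C# half-diminished seventh in third inversion.

B, C#, E, G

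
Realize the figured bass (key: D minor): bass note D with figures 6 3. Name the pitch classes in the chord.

A third above D in this key is F.
A sixth above D in this key is Bb.
Together with the bass D, this spells Bb major in first inversion.

D, F, Bb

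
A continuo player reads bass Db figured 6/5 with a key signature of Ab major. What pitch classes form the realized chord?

Db, F, Ab, Bb

The written figures 6/5 are shorthand for 6/5/3: the 3 is implied.
A third above Db in this key is F.
A fifth above Db in this key is Ab.
A sixth above Db in this key is Bb.
Together with the bass Db, this spells Bb minor seventh in first inversion.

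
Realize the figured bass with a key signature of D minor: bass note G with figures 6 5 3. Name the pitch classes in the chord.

G, Bb, D, E

A third above G in this key is Bb.
A fifth above G in this key is D.
A sixth above G in this key is E.
Together with the bass G, this spells E half-diminished seventh in first inversion.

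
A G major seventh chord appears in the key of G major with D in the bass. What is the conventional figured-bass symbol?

D is the fifth of G major seventh, so the chord is in second inversion.
A seventh chord in second inversion is figured 6/4/3, conventionally abbreviated 4/3.

4/3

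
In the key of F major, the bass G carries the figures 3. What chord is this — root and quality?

The figures 3 indicate a triad in root position.
In root position the bass is the root, so the root is G.
The chord tones are G, Bb, D, giving G minor.

G minor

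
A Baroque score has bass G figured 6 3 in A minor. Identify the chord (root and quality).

The figures 6 3 indicate a triad in first inversion.
In first inversion the root lies a sixth above the bass: a sixth above G in A minor is E.
The chord tones are G, B, E, giving E minor.

E minor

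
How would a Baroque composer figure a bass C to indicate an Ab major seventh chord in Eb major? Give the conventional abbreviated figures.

6/5

C is the third of Ab major seventh, so the chord is in first inversion.
A seventh chord in first inversion is figured 6/5/3, conventionally abbreviated 6/5.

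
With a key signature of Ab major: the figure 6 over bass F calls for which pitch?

Counting 5 letter steps above F lands on D; in Ab major, that letter is Db.

Db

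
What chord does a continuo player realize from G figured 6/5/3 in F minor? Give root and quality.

The figures 6/5/3 indicate a seventh chord in first inversion.
In first inversion the root lies a sixth above the bass: a sixth above G in F minor is Eb.
The chord tones are G, Bb, Db, Eb, giving Eb dominant seventh.

Eb dominant seventh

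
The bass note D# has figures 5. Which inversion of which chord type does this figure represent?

triad, root position

5 is shorthand for 5/3.
Intervals of 5/3 above the bass form a triad; the bass is the root, so this is root position.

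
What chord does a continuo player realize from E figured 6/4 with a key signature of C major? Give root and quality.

The figures 6/4 indicate a triad in second inversion.
In second inversion the root lies a fourth above the bass: a fourth above E in C major is A.
The chord tones are E, A, C, giving A minor.

A minor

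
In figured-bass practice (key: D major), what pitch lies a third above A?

Counting 2 letter steps above A lands on C; in D major, that letter is C#.

C#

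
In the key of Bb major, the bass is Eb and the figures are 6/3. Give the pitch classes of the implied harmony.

Eb, G, C

A third above Eb in this key is G.
A sixth above Eb in this key is C.
Together with the bass Eb, this spells C minor in first inversion.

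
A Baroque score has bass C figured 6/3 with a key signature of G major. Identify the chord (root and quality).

The figures 6/3 indicate a triad in first inversion.
In first inversion the root lies a sixth above the bass: a sixth above C in G major is A.
The chord tones are C, E, A, giving A minor.

A minor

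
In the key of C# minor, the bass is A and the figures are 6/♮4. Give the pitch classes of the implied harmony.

A, D, F#

A fourth above A in this key is D#, made natural (D) by the ♮ figure.
A sixth above A in this key is F#.
Together with the bass A, this spells D major in second inversion.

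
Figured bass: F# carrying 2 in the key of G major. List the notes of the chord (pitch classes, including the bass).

F#, G, B, D

The written figures 2 are shorthand for 6/4/2: the 6/4 are implied.
A second above F# in this key is G.
A fourth above F# in this key is B.
A sixth above F# in this key is D.
Together with the bass F#, this spells G major seventh in third inversion.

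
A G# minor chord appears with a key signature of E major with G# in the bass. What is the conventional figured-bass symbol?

no figures

G# is the root of G# minor, so the chord is in root position.
A triad in root position is figured 5/3, conventionally abbreviated (no figures — root-position triad).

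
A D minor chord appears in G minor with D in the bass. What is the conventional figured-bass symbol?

D is the root of D minor, so the chord is in root position.
A triad in root position is figured 5/3, conventionally abbreviated (no figures — root-position triad).

no figures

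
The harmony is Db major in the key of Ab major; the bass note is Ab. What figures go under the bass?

6/4

Ab is the fifth of Db major, so the chord is in second inversion.
A triad in second inversion is figured 6/4, conventionally abbreviated 6/4.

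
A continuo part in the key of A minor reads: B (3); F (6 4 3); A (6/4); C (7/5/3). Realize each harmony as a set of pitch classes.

B, D, F | F, A, B, D | A, D, F | C, E, G, B

B (5/3): B, D, F.
F (6/4/3): F, A, B, D.
A (6/4): A, D, F.
C (7/5/3): C, E, G, B.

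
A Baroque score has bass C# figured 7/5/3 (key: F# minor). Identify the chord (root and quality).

C# minor seventh

The figures 7/5/3 indicate a seventh chord in root position.
In root position the bass is the root, so the root is C#.
The chord tones are C#, E, G#, B, giving C# minor seventh.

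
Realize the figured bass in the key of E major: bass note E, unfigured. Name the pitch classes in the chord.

An unfigured bass implies 5/3.
A third above E in this key is G#.
A fifth above E in this key is B.
Together with the bass E, this spells E major in root position.

E, G#, B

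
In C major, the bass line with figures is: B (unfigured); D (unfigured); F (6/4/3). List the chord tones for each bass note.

B (5/3): B, D, F.
D (5/3): D, F, A.
F (6/4/3): F, A, B, D.

B, D, F | D, F, A | F, A, B, D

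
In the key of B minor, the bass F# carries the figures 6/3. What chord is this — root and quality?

D major

The figures 6/3 indicate a triad in first inversion.
In first inversion the root lies a sixth above the bass: a sixth above F# in B minor is D.
The chord tones are F#, A, D, giving D major.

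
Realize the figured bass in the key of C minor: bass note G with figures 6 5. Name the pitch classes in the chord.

The written figures 6 5 are shorthand for 6/5/3: the 3 is implied.
A third above G in this key is Bb.
A fifth above G in this key is D.
A sixth above G in this key is Eb.
Together with the bass G, this spells Eb major seventh in first inversion.

G, Bb, D, Eb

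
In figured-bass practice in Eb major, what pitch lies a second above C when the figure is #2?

D#

Counting 1 letter step above C lands on D; in Eb major, that letter is D.
The #2 figure raises it a semitone, giving D#.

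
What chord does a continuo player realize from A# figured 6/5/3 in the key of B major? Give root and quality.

The figures 6/5/3 indicate a seventh chord in first inversion.
In first inversion the root lies a sixth above the bass: a sixth above A# in B major is F#.
The chord tones are A#, C#, E, F#, giving F# dominant seventh.

F# dominant seventh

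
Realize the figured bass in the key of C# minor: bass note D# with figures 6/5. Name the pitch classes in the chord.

The written figures 6/5 are shorthand for 6/5/3: the 3 is implied.
A third above D# in this key is F#.
A fifth above D# in this key is A.
A sixth above D# in this key is B.
Together with the bass D#, this spells B dominant seventh in first inversion.

D#, F#, A, B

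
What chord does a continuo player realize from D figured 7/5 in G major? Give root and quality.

The figures 7/5 indicate a seventh chord in root position.
In root position the bass is the root, so the root is D.
The chord tones are D, F#, A, C, giving D dominant seventh.

D dominant seventh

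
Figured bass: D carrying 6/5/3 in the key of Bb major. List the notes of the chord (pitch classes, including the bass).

D, F, A, Bb

A third above D in this key is F.
A fifth above D in this key is A.
A sixth above D in this key is Bb.
Together with the bass D, this spells Bb major seventh in first inversion.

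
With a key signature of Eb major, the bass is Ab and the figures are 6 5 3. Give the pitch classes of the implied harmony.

A third above Ab in this key is C.
A fifth above Ab in this key is Eb.
A sixth above Ab in this key is F.
Together with the bass Ab, this spells F minor seventh in first inversion.

Ab, C, Eb, F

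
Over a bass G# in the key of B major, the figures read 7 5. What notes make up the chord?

The written figures 7 5 are shorthand for 7/5/3: the 3 is implied.
A third above G# in this key is B.
A fifth above G# in this key is D#.
A seventh above G# in this key is F#.
Together with the bass G#, this spells G# minor seventh in root position.

G#, B, D#, F#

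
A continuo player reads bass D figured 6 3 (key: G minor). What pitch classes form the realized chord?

D, F, Bb

A third above D in this key is F.
A sixth above D in this key is Bb.
Together with the bass D, this spells Bb major in first inversion.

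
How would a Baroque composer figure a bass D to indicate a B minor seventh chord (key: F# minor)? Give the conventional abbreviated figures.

D is the third of B minor seventh, so the chord is in first inversion.
A seventh chord in first inversion is figured 6/5/3, conventionally abbreviated 6/5.

6/5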